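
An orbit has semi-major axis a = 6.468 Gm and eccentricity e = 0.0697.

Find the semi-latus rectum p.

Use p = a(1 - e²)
a = 6.468 Gm = 6.468 × 10^9 m
e = 0.0697,  e² = 0.00485809,  1 − e² = 0.995142
p = a(1 − e²) = 6.468 × 10^9 m × 0.995142 = 6.43658 × 10^9 m ≈ 6.437 Gm

Final answer: p = 6.437 Gm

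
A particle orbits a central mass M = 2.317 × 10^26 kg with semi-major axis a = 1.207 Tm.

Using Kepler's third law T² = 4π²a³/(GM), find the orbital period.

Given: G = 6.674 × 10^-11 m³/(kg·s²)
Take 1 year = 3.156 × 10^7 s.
M = 2.317 × 10^26 kg
GM = G × M = 6.674 × 10^-11 × 2.317 × 10^26 = 1.54637 × 10^16 m³/s²
a = 1.207 Tm = 1.207 × 10^12 m
a³ = 1.75842 × 10^36 m³
T = 2π √(a³/GM) = 2π √((1.75842 × 10^36) / (1.54637 × 10^16)) = 2π × 1.06636 × 10^10 s
T = 6.70015 × 10^10 s ≈ 2123 years

Final answer: 2123 years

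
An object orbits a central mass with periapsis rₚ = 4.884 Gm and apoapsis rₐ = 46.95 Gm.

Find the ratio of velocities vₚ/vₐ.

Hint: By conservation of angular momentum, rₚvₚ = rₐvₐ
rₚ = 4.884 Gm = 4.884 × 10^9 m
rₐ = 46.95 Gm = 4.695 × 10^10 m
rₚvₚ = rₐvₐ  ⇒  vₚ/vₐ = rₐ/rₚ
vₚ/vₐ = (4.695 × 10^10) / (4.884 × 10^9) = 9.61302

Final answer: vₚ/vₐ = 9.613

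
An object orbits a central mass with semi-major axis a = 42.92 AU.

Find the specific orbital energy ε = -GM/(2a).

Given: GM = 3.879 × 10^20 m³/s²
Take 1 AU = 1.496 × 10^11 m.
a = 42.92 AU = 6.42083 × 10^12 m
GM = 3.879 × 10^20 m³/s²
2a = 1.28417 × 10^13 m
ε = −GM/(2a) = -3.02064 × 10^7 J/kg ≈ -30.21 MJ/kg

Final answer: -30.21 MJ/kg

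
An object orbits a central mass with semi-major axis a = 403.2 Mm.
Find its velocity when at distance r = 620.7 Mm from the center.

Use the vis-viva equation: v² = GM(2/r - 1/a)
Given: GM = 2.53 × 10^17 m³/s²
a = 403.2 Mm = 4.032 × 10^8 m
r = 620.7 Mm = 6.207 × 10^8 m
GM = 2.53 × 10^17 m³/s²
2/r − 1/a = 3.22217 × 10^-9 − 2.48016 × 10^-9 = 7.4201 × 10^-10 m⁻¹
v² = GM (2/r − 1/a) = 1.87728 × 10^8 m²/s²
v = 13701.4 m/s ≈ 13.7 km/s

Final answer: 13.7 km/s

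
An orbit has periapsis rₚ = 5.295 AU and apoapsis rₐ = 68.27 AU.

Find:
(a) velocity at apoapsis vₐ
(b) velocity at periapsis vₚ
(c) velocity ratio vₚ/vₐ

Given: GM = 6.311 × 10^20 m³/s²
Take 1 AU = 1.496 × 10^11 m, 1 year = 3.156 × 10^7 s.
rₚ = 5.295 AU = 7.92132 × 10^11 m
rₐ = 68.27 AU = 1.02132 × 10^13 m
GM = 6.311 × 10^20 m³/s²
a = (rₚ + rₐ)/2 = 5.50266 × 10^12 m
e = (rₐ − rₚ)/(rₐ + rₚ) = (9.42106 × 10^12) / (1.10053 × 10^13) = 0.856046
(a) vₐ² = GM (2/rₐ − 1/a) = 6.311 × 10^20 × (1.95825 × 10^-13 − 1.8173 × 10^-13) = 8.89532 × 10^6 m²/s²;  vₐ = 2982.5 m/s ≈ 0.6292 AU/year
(b) vₚ² = GM (2/rₚ − 1/a) = 6.311 × 10^20 × (2.52483 × 10^-12 − 1.8173 × 10^-13) = 1.47873 × 10^9 m²/s²;  vₚ = 38454.3 m/s ≈ 8.112 AU/year
(c) vₚ/vₐ = rₐ/rₚ (angular momentum) = (1.02132 × 10^13) / (7.92132 × 10^11) = 12.8933 ≈ 12.89

Final answer:
(a) velocity at apoapsis vₐ = 0.6292 AU/year
(b) velocity at periapsis vₚ = 8.112 AU/year
(c) velocity ratio vₚ/vₐ = 12.89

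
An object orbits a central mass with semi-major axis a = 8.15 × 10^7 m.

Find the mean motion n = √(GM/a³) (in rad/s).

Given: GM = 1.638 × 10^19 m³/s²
a = 8.15 × 10^7 m
GM = 1.638 × 10^19 m³/s²
a³ = 5.41343 × 10^23 m³
GM/a³ = (1.638 × 10^19) / (5.41343 × 10^23) = 3.02581 × 10^-5 s⁻²
n = √(GM/a³) = 0.00550073 rad/s ≈ 0.005501 rad/s

Final answer: n = 0.005501 rad/s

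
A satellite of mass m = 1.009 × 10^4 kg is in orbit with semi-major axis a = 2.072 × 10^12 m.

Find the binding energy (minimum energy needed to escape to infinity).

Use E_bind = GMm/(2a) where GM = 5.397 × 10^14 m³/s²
a = 2.072 × 10^12 m
GM = 5.397 × 10^14 m³/s²
m = 1.009 × 10^4 kg
GMm = 5.397 × 10^14 × 10090 = 5.44557 × 10^18 m³·kg/s²
2a = 4.144 × 10^12 m
E_bind = GMm/(2a) = 1.31409 × 10^6 J ≈ 1.314 MJ

Final answer: 1.314 MJ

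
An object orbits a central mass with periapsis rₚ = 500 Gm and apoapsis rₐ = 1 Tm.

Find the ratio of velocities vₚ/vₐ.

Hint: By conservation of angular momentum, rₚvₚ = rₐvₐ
rₚ = 500 Gm = 5 × 10^11 m
rₐ = 1 Tm = 1 × 10^12 m
rₚvₚ = rₐvₐ  ⇒  vₚ/vₐ = rₐ/rₚ
vₚ/vₐ = (1 × 10^12) / (5 × 10^11) = 2

Final answer: vₚ/vₐ = 2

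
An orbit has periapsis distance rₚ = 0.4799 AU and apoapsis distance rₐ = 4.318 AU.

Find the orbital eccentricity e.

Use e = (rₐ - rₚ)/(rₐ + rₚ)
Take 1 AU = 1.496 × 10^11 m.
rₚ = 0.4799 AU = 7.1793 × 10^10 m
rₐ = 4.318 AU = 6.45973 × 10^11 m
rₐ − rₚ = 5.7418 × 10^11 m
rₐ + rₚ = 7.17766 × 10^11 m
e = (rₐ − rₚ)/(rₐ + rₚ) = 0.799954

Final answer: e = 0.8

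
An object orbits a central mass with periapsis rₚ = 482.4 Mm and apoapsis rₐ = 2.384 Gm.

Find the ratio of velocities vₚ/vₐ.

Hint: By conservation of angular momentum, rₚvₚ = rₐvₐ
rₚ = 482.4 Mm = 4.824 × 10^8 m
rₐ = 2.384 Gm = 2.384 × 10^9 m
rₚvₚ = rₐvₐ  ⇒  vₚ/vₐ = rₐ/rₚ
vₚ/vₐ = (2.384 × 10^9) / (4.824 × 10^8) = 4.94196

Final answer: vₚ/vₐ = 4.942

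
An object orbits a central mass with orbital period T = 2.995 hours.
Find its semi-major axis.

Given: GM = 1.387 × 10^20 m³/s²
T = 2.995 hours = 10782 s
GM = 1.387 × 10^20 m³/s²
Kepler's third law: a³ = GM T² / (4π²)
T² = 1.16252 × 10^8 s²
a³ = (1.387 × 10^20) × (1.16252 × 10^8) / (4π²) = 4.08428 × 10^26 m³
a = (a³)^(1/3) = 7.41945 × 10^8 m ≈ 741.9 Mm

Final answer: 741.9 Mm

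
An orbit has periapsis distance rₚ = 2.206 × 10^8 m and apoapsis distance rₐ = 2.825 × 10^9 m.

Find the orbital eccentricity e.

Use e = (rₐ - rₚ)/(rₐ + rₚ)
rₚ = 2.206 × 10^8 m
rₐ = 2.825 × 10^9 m
rₐ − rₚ = 2.6044 × 10^9 m
rₐ + rₚ = 3.0456 × 10^9 m
e = (rₐ − rₚ)/(rₐ + rₚ) = 0.855135

Final answer: e = 0.8551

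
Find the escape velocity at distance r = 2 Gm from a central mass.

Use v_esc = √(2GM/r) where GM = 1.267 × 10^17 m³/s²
r = 2 Gm = 2 × 10^9 m
GM = 1.267 × 10^17 m³/s²
2GM/r = 2 × (1.267 × 10^17) / (2 × 10^9) = 1.267 × 10^8 m²/s²
v_esc = √(2GM/r) = 11256.1 m/s ≈ 11.26 km/s

Final answer: 11.26 km/s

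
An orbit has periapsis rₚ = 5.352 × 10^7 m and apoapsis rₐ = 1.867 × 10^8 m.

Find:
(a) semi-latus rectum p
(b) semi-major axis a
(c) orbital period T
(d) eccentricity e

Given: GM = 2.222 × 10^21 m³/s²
rₚ = 5.352 × 10^7 m
rₐ = 1.867 × 10^8 m
GM = 2.222 × 10^21 m³/s²
a = (rₚ + rₐ)/2 = 1.2011 × 10^8 m
e = (rₐ − rₚ)/(rₐ + rₚ) = (1.3318 × 10^8) / (2.4022 × 10^8) = 0.554408
(a) 1 − e² = 0.692631;  p = a(1 − e²) = 1.2011 × 10^8 × 0.692631 = 8.31919 × 10^7 m ≈ 8.319 × 10^7 m
(b) a = 1.2011 × 10^8 m ≈ 1.201 × 10^8 m
(c) a³ = 1.73276 × 10^24 m³;  T = 2π √(a³/GM) = 2π × 27.9252 s = 175.459 s ≈ 2.924 minutes
(d) e = 0.554408 ≈ 0.5544

Final answer:
(a) semi-latus rectum p = 8.319 × 10^7 m
(b) semi-major axis a = 1.201 × 10^8 m
(c) orbital period T = 2.924 minutes
(d) eccentricity e = 0.5544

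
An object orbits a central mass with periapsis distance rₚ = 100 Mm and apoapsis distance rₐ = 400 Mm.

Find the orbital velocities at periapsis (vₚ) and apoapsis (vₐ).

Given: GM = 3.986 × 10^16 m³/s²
rₚ = 100 Mm = 1 × 10^8 m
rₐ = 400 Mm = 4 × 10^8 m
GM = 3.986 × 10^16 m³/s²
a = (rₚ + rₐ)/2 = 2.5 × 10^8 m
Vis-viva: v² = GM (2/r − 1/a)
vₚ² = 3.986 × 10^16 × (2 × 10^-8 − 4 × 10^-9) = 6.3776 × 10^8 m²/s²
vₚ = 25253.9 m/s ≈ 25.25 km/s
vₐ² = 3.986 × 10^16 × (5 × 10^-9 − 4 × 10^-9) = 3.986 × 10^7 m²/s²
vₐ = 6313.48 m/s ≈ 6.313 km/s

Final answer: vₚ = 25.25 km/s, vₐ = 6.313 km/s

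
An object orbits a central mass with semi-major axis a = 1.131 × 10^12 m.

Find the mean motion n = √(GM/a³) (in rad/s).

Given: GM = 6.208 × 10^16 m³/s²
a = 1.131 × 10^12 m
GM = 6.208 × 10^16 m³/s²
a³ = 1.44673 × 10^36 m³
GM/a³ = (6.208 × 10^16) / (1.44673 × 10^36) = 4.29105 × 10^-20 s⁻²
n = √(GM/a³) = 2.07149 × 10^-10 rad/s ≈ 2.071 × 10^-10 rad/s

Final answer: n = 2.071 × 10^-10 rad/s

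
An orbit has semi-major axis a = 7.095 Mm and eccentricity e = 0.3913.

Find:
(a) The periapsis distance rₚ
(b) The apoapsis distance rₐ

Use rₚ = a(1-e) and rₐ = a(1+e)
a = 7.095 Mm = 7.095 × 10^6 m
e = 0.3913:  1 − e = 0.6087,  1 + e = 1.3913
(a) rₚ = a(1 − e) = 7.095 × 10^6 m × 0.6087 = 4.31873 × 10^6 m ≈ 4.319 Mm
(b) rₐ = a(1 + e) = 7.095 × 10^6 m × 1.3913 = 9.87127 × 10^6 m ≈ 9.871 Mm

Final answer:
(a) rₚ = 4.319 Mm
(b) rₐ = 9.871 Mm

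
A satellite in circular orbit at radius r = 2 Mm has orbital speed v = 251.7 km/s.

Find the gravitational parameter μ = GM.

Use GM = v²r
r = 2 Mm = 2 × 10^6 m
v = 251.7 km/s = 251700 m/s
v² = 6.33529 × 10^10 m²/s²
GM = v²r = 6.33529 × 10^10 × 2 × 10^6 = 1.26706 × 10^17 m³/s²
GM ≈ 1.267 × 10^17 m³/s²

Final answer: GM = 1.267 × 10^17 m³/s²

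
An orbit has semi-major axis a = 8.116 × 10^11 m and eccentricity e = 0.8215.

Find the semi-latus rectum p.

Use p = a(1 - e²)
a = 8.116 × 10^11 m
e = 0.8215,  e² = 0.674862,  1 − e² = 0.325138
p = a(1 − e²) = 8.116 × 10^11 m × 0.325138 = 2.63882 × 10^11 m ≈ 2.639 × 10^11 m

Final answer: p = 2.639 × 10^11 m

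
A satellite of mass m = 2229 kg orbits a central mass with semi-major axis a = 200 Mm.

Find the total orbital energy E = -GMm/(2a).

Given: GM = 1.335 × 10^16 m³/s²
a = 200 Mm = 2 × 10^8 m
GM = 1.335 × 10^16 m³/s²
2a = 4 × 10^8 m
GMm = 1.335 × 10^16 × 2229 = 2.97572 × 10^19 m³·kg/s²
E = −GMm/(2a) = -7.43929 × 10^10 J ≈ -74.39 GJ

Final answer: -74.39 GJ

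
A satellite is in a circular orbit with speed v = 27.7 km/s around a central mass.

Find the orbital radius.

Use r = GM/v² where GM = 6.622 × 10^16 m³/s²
v = 27.7 km/s = 27700 m/s
GM = 6.622 × 10^16 m³/s²
v² = 7.6729 × 10^8 m²/s²
r = GM/v² = (6.622 × 10^16) / (7.6729 × 10^8) = 8.63037 × 10^7 m ≈ 86.3 Mm

Final answer: 86.3 Mm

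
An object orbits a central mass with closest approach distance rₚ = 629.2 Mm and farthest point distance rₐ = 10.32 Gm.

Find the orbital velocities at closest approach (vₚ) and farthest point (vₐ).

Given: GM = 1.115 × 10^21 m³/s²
rₚ = 629.2 Mm = 6.292 × 10^8 m
rₐ = 10.32 Gm = 1.032 × 10^10 m
GM = 1.115 × 10^21 m³/s²
a = (rₚ + rₐ)/2 = 5.4746 × 10^9 m
Vis-viva: v² = GM (2/r − 1/a)
vₚ² = 1.115 × 10^21 × (3.17864 × 10^-9 − 1.82662 × 10^-10) = 3.34052 × 10^12 m²/s²
vₚ = 1.82771 × 10^6 m/s ≈ 1828 km/s
vₐ² = 1.115 × 10^21 × (1.93798 × 10^-10 − 1.82662 × 10^-10) = 1.24174 × 10^10 m²/s²
vₐ = 111433 m/s ≈ 111.4 km/s

Final answer: vₚ = 1828 km/s, vₐ = 111.4 km/s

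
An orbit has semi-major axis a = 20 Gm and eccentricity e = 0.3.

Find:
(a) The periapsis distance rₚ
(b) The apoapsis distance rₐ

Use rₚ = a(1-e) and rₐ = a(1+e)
a = 20 Gm = 2 × 10^10 m
e = 0.3:  1 − e = 0.7,  1 + e = 1.3
(a) rₚ = a(1 − e) = 2 × 10^10 m × 0.7 = 1.4 × 10^10 m ≈ 14 Gm
(b) rₐ = a(1 + e) = 2 × 10^10 m × 1.3 = 2.6 × 10^10 m ≈ 26 Gm

Final answer:
(a) rₚ = 14 Gm
(b) rₐ = 26 Gm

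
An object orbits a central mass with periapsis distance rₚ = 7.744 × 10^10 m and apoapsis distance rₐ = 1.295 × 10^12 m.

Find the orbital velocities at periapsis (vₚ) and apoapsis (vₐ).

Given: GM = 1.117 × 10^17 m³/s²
rₚ = 7.744 × 10^10 m
rₐ = 1.295 × 10^12 m
GM = 1.117 × 10^17 m³/s²
a = (rₚ + rₐ)/2 = 6.8622 × 10^11 m
Vis-viva: v² = GM (2/r − 1/a)
vₚ² = 1.117 × 10^17 × (2.58264 × 10^-11 − 1.45726 × 10^-12) = 2.72204 × 10^6 m²/s²
vₚ = 1649.86 m/s ≈ 1.65 km/s
vₐ² = 1.117 × 10^17 × (1.5444 × 10^-12 − 1.45726 × 10^-12) = 9733.87 m²/s²
vₐ = 98.6604 m/s ≈ 98.66 m/s

Final answer: vₚ = 1.65 km/s, vₐ = 98.66 m/s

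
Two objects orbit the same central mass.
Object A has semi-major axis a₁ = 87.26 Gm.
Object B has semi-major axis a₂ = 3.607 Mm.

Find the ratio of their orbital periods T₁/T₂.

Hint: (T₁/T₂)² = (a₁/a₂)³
a₁ = 87.26 Gm = 8.726 × 10^10 m
a₂ = 3.607 Mm = 3.607 × 10^6 m
a₁/a₂ = 24191.8
T₁/T₂ = (a₁/a₂)^(3/2) = (24191.8)^1.5 = 3.76273 × 10^6

Final answer: T₁/T₂ = 3.763 × 10^6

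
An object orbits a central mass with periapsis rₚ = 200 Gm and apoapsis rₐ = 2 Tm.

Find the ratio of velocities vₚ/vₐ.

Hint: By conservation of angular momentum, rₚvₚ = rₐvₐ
rₚ = 200 Gm = 2 × 10^11 m
rₐ = 2 Tm = 2 × 10^12 m
rₚvₚ = rₐvₐ  ⇒  vₚ/vₐ = rₐ/rₚ
vₚ/vₐ = (2 × 10^12) / (2 × 10^11) = 10

Final answer: vₚ/vₐ = 10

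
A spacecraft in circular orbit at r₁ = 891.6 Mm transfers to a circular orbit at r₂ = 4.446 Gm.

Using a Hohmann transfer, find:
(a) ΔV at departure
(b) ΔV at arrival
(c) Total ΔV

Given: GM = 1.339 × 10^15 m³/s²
r₁ = 891.6 Mm = 8.916 × 10^8 m
r₂ = 4.446 Gm = 4.446 × 10^9 m
GM = 1.339 × 10^15 m³/s²
Transfer ellipse: a_t = (r₁ + r₂)/2 = 2.6688 × 10^9 m
Circular speed at r₁: v₁ = √(GM/r₁) = 1225.48 m/s
Transfer speed at r₁ (periapsis): v₁ₜ = √(GM(2/r₁ − 1/a_t)) = 1581.73 m/s
(a) ΔV₁ = v₁ₜ − v₁ = 356.251 m/s ≈ 356.3 m/s
Circular speed at r₂: v₂ = √(GM/r₂) = 548.789 m/s
Transfer speed at r₂ (apoapsis): v₂ₜ = √(GM(2/r₂ − 1/a_t)) = 317.2 m/s
(b) ΔV₂ = v₂ − v₂ₜ = 231.59 m/s ≈ 231.6 m/s
(c) ΔV_total = ΔV₁ + ΔV₂ = 587.841 m/s ≈ 587.8 m/s

Final answer:
(a) ΔV₁ = 356.3 m/s
(b) ΔV₂ = 231.6 m/s
(c) ΔV_total = 587.8 m/s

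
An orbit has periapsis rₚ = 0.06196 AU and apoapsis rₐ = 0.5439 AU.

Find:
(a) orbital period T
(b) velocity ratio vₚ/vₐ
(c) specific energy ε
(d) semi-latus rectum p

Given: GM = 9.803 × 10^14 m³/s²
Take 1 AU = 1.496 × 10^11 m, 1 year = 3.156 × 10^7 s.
rₚ = 0.06196 AU = 9.26922 × 10^9 m
rₐ = 0.5439 AU = 8.13674 × 10^10 m
GM = 9.803 × 10^14 m³/s²
a = (rₚ + rₐ)/2 = 4.53183 × 10^10 m
e = (rₐ − rₚ)/(rₐ + rₚ) = (7.20982 × 10^10) / (9.06367 × 10^10) = 0.795464
(a) a³ = 9.30726 × 10^31 m³;  T = 2π √(a³/GM) = 2π × 3.08128 × 10^8 s = 1.93603 × 10^9 s ≈ 61.34 years
(b) vₚ/vₐ = rₐ/rₚ (angular momentum) = (8.13674 × 10^10) / (9.26922 × 10^9) = 8.77824 ≈ 8.778
(c) 2a = 9.06367 × 10^10 m;  ε = −GM/(2a) = -10815.7 J/kg ≈ -10.82 kJ/kg
(d) 1 − e² = 0.367237;  p = a(1 − e²) = 4.53183 × 10^10 × 0.367237 = 1.66425 × 10^10 m ≈ 0.1112 AU

Final answer:
(a) orbital period T = 61.34 years
(b) velocity ratio vₚ/vₐ = 8.778
(c) specific energy ε = -10.82 kJ/kg
(d) semi-latus rectum p = 0.1112 AU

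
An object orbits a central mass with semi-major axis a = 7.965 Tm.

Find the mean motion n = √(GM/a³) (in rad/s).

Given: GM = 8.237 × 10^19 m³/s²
a = 7.965 Tm = 7.965 × 10^12 m
GM = 8.237 × 10^19 m³/s²
a³ = 5.05309 × 10^38 m³
GM/a³ = (8.237 × 10^19) / (5.05309 × 10^38) = 1.63009 × 10^-19 s⁻²
n = √(GM/a³) = 4.03744 × 10^-10 rad/s ≈ 4.037 × 10^-10 rad/s

Final answer: n = 4.037 × 10^-10 rad/s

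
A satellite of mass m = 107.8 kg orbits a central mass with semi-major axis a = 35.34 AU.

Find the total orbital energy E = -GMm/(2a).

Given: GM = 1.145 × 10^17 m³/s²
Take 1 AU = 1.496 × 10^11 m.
a = 35.34 AU = 5.28686 × 10^12 m
GM = 1.145 × 10^17 m³/s²
2a = 1.05737 × 10^13 m
GMm = 1.145 × 10^17 × 107.8 = 1.23431 × 10^19 m³·kg/s²
E = −GMm/(2a) = -1.16734 × 10^6 J ≈ -1.167 MJ

Final answer: -1.167 MJ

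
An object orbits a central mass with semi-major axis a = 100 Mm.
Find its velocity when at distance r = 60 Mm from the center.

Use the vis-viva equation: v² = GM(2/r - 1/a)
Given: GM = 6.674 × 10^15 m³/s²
a = 100 Mm = 1 × 10^8 m
r = 60 Mm = 6 × 10^7 m
GM = 6.674 × 10^15 m³/s²
2/r − 1/a = 3.33333 × 10^-8 − 1 × 10^-8 = 2.33333 × 10^-8 m⁻¹
v² = GM (2/r − 1/a) = 1.55727 × 10^8 m²/s²
v = 12479 m/s ≈ 12.48 km/s

Final answer: 12.48 km/s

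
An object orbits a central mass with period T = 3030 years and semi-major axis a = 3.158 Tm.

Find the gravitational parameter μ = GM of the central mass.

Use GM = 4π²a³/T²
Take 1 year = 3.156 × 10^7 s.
T = 3030 years = 9.56268 × 10^10 s
a = 3.158 Tm = 3.158 × 10^12 m
a³ = 3.14946 × 10^37 m³
T² = 9.14448 × 10^21 s²
GM = 4π² × (3.14946 × 10^37) / (9.14448 × 10^21) = 1.35968 × 10^17 m³/s²
GM ≈ 1.36 × 10^17 m³/s²

Final answer: GM = 1.36 × 10^17 m³/s²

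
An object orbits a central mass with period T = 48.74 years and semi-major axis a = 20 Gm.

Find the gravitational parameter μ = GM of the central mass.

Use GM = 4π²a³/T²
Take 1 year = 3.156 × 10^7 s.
T = 48.74 years = 1.53823 × 10^9 s
a = 20 Gm = 2 × 10^10 m
a³ = 8 × 10^30 m³
T² = 2.36617 × 10^18 s²
GM = 4π² × (8 × 10^30) / (2.36617 × 10^18) = 1.33476 × 10^14 m³/s²
GM ≈ 1.335 × 10^14 m³/s²

Final answer: GM = 1.335 × 10^14 m³/s²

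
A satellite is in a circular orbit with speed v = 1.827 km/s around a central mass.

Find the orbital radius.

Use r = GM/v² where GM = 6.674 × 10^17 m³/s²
v = 1.827 km/s = 1827 m/s
GM = 6.674 × 10^17 m³/s²
v² = 3.33793 × 10^6 m²/s²
r = GM/v² = (6.674 × 10^17) / (3.33793 × 10^6) = 1.99944 × 10^11 m ≈ 199.9 Gm

Final answer: 199.9 Gm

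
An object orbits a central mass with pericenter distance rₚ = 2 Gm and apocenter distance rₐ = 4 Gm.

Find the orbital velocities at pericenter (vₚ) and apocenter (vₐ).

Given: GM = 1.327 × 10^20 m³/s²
rₚ = 2 Gm = 2 × 10^9 m
rₐ = 4 Gm = 4 × 10^9 m
GM = 1.327 × 10^20 m³/s²
a = (rₚ + rₐ)/2 = 3 × 10^9 m
Vis-viva: v² = GM (2/r − 1/a)
vₚ² = 1.327 × 10^20 × (1 × 10^-9 − 3.33333 × 10^-10) = 8.84667 × 10^10 m²/s²
vₚ = 297433 m/s ≈ 297.4 km/s
vₐ² = 1.327 × 10^20 × (5 × 10^-10 − 3.33333 × 10^-10) = 2.21167 × 10^10 m²/s²
vₐ = 148717 m/s ≈ 148.7 km/s

Final answer: vₚ = 297.4 km/s, vₐ = 148.7 km/s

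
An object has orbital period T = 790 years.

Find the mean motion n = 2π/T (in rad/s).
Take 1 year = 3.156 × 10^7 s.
T = 790 years = 2.49324 × 10^10 s
n = 2π / (2.49324 × 10^10 s) = 2.52009 × 10^-10 rad/s ≈ 2.52 × 10^-10 rad/s

Final answer: n = 2.52 × 10^-10 rad/s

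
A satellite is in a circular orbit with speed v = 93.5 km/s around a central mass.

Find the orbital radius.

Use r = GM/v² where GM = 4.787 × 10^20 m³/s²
v = 93.5 km/s = 93500 m/s
GM = 4.787 × 10^20 m³/s²
v² = 8.74225 × 10^9 m²/s²
r = GM/v² = (4.787 × 10^20) / (8.74225 × 10^9) = 5.47571 × 10^10 m ≈ 54.76 Gm

Final answer: 54.76 Gm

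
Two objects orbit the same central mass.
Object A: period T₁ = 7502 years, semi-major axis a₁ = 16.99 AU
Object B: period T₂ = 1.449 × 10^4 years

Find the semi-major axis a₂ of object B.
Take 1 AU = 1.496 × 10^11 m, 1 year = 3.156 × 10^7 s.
T₁ = 7502 years = 2.36763 × 10^11 s
T₂ = 1.449 × 10^4 years = 4.57304 × 10^11 s
a₁ = 16.99 AU = 2.5417 × 10^12 m
Kepler's third law: (T₂/T₁)² = (a₂/a₁)³  ⇒  a₂ = a₁ (T₂/T₁)^(2/3)
T₂/T₁ = 1.93148
(T₂/T₁)^(2/3) = 1.55094
a₂ = 2.5417 × 10^12 m × 1.55094 = 3.94202 × 10^12 m ≈ 26.35 AU

Final answer: a₂ = 26.35 AU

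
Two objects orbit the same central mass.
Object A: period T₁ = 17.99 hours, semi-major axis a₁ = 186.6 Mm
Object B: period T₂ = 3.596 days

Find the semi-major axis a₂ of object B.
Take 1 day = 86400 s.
T₁ = 17.99 hours = 64764 s
T₂ = 3.596 days = 310694 s
a₁ = 186.6 Mm = 1.866 × 10^8 m
Kepler's third law: (T₂/T₁)² = (a₂/a₁)³  ⇒  a₂ = a₁ (T₂/T₁)^(2/3)
T₂/T₁ = 4.79733
(T₂/T₁)^(2/3) = 2.84446
a₂ = 1.866 × 10^8 m × 2.84446 = 5.30776 × 10^8 m ≈ 530.8 Mm

Final answer: a₂ = 530.8 Mm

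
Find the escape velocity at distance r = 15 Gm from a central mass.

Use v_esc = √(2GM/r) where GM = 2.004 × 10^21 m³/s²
r = 15 Gm = 1.5 × 10^10 m
GM = 2.004 × 10^21 m³/s²
2GM/r = 2 × (2.004 × 10^21) / (1.5 × 10^10) = 2.672 × 10^11 m²/s²
v_esc = √(2GM/r) = 516914 m/s ≈ 516.9 km/s

Final answer: 516.9 km/s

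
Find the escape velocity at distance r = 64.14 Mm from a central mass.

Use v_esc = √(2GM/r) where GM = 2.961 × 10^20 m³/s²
r = 64.14 Mm = 6.414 × 10^7 m
GM = 2.961 × 10^20 m³/s²
2GM/r = 2 × (2.961 × 10^20) / (6.414 × 10^7) = 9.23293 × 10^12 m²/s²
v_esc = √(2GM/r) = 3.03857 × 10^6 m/s ≈ 3039 km/s

Final answer: 3039 km/s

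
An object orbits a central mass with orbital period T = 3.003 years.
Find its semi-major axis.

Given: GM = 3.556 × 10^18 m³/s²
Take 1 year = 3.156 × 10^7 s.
T = 3.003 years = 9.47747 × 10^7 s
GM = 3.556 × 10^18 m³/s²
Kepler's third law: a³ = GM T² / (4π²)
T² = 8.98224 × 10^15 s²
a³ = (3.556 × 10^18) × (8.98224 × 10^15) / (4π²) = 8.09071 × 10^32 m³
a = (a³)^(1/3) = 9.31813 × 10^10 m ≈ 93.18 Gm

Final answer: 93.18 Gm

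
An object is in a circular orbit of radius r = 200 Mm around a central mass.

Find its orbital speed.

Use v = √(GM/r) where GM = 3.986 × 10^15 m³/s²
r = 200 Mm = 2 × 10^8 m
GM = 3.986 × 10^15 m³/s²
GM/r = (3.986 × 10^15) / (2 × 10^8) = 1.993 × 10^7 m²/s²
v = √(GM/r) = 4464.3 m/s ≈ 4.464 km/s

Final answer: 4.464 km/s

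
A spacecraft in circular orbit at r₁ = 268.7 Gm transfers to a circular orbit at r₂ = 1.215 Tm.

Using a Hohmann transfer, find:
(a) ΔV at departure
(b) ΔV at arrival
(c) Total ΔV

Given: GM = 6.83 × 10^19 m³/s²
r₁ = 268.7 Gm = 2.687 × 10^11 m
r₂ = 1.215 Tm = 1.215 × 10^12 m
GM = 6.83 × 10^19 m³/s²
Transfer ellipse: a_t = (r₁ + r₂)/2 = 7.4185 × 10^11 m
Circular speed at r₁: v₁ = √(GM/r₁) = 15943.2 m/s
Transfer speed at r₁ (periapsis): v₁ₜ = √(GM(2/r₁ − 1/a_t)) = 20403.6 m/s
(a) ΔV₁ = v₁ₜ − v₁ = 4460.35 m/s ≈ 4.46 km/s
Circular speed at r₂: v₂ = √(GM/r₂) = 7497.6 m/s
Transfer speed at r₂ (apoapsis): v₂ₜ = √(GM(2/r₂ − 1/a_t)) = 4512.3 m/s
(b) ΔV₂ = v₂ − v₂ₜ = 2985.3 m/s ≈ 2.985 km/s
(c) ΔV_total = ΔV₁ + ΔV₂ = 7445.65 m/s ≈ 7.446 km/s

Final answer:
(a) ΔV₁ = 4.46 km/s
(b) ΔV₂ = 2.985 km/s
(c) ΔV_total = 7.446 km/s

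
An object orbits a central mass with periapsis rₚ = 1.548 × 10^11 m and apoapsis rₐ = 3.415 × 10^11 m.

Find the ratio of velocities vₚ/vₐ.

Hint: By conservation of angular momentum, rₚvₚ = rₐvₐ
rₚ = 1.548 × 10^11 m
rₐ = 3.415 × 10^11 m
rₚvₚ = rₐvₐ  ⇒  vₚ/vₐ = rₐ/rₚ
vₚ/vₐ = (3.415 × 10^11) / (1.548 × 10^11) = 2.20607

Final answer: vₚ/vₐ = 2.206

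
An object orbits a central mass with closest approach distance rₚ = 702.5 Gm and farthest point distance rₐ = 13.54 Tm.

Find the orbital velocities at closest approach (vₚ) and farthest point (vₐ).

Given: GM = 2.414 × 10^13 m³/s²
rₚ = 702.5 Gm = 7.025 × 10^11 m
rₐ = 13.54 Tm = 1.354 × 10^13 m
GM = 2.414 × 10^13 m³/s²
a = (rₚ + rₐ)/2 = 7.12125 × 10^12 m
Vis-viva: v² = GM (2/r − 1/a)
vₚ² = 2.414 × 10^13 × (2.84698 × 10^-12 − 1.40425 × 10^-13) = 65.3361 m²/s²
vₚ = 8.08308 m/s ≈ 8.083 m/s
vₐ² = 2.414 × 10^13 × (1.4771 × 10^-13 − 1.40425 × 10^-13) = 0.175877 m²/s²
vₐ = 0.419377 m/s ≈ 0.4194 m/s

Final answer: vₚ = 8.083 m/s, vₐ = 0.4194 m/s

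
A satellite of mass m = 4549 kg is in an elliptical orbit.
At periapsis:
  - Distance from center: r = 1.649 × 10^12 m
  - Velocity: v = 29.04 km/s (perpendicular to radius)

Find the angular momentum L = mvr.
r = 1.649 × 10^12 m
v = 29.04 km/s = 29040 m/s
vr = 29040 × 1.649 × 10^12 = 4.7887 × 10^16 m²/s
L = m × vr = 4549 × 4.7887 × 10^16 = 2.17838 × 10^20 kg·m²/s ≈ 2.178 × 10^20 kg·m²/s

Final answer: L = 2.178 × 10^20 kg·m²/s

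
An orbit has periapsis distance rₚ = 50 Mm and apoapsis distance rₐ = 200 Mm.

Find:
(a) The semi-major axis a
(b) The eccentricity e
rₚ = 50 Mm = 5 × 10^7 m
rₐ = 200 Mm = 2 × 10^8 m
(a) a = (rₚ + rₐ)/2 = 1.25 × 10^8 m ≈ 125 Mm
(b) e = (rₐ − rₚ)/(rₐ + rₚ) = (1.5 × 10^8) / (2.5 × 10^8) = 0.6

Final answer:
(a) a = 125 Mm
(b) e = 0.6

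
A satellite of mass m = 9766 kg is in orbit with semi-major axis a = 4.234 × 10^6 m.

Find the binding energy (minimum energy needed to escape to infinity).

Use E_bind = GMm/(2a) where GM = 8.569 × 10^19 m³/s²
a = 4.234 × 10^6 m
GM = 8.569 × 10^19 m³/s²
m = 9766 kg
GMm = 8.569 × 10^19 × 9766 = 8.36849 × 10^23 m³·kg/s²
2a = 8.468 × 10^6 m
E_bind = GMm/(2a) = 9.88248 × 10^16 J ≈ 98.82 PJ

Final answer: 98.82 PJ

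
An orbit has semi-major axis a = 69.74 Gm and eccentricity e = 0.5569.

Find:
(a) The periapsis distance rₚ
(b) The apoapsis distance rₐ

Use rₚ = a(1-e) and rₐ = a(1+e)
a = 69.74 Gm = 6.974 × 10^10 m
e = 0.5569:  1 − e = 0.4431,  1 + e = 1.5569
(a) rₚ = a(1 − e) = 6.974 × 10^10 m × 0.4431 = 3.09018 × 10^10 m ≈ 30.9 Gm
(b) rₐ = a(1 + e) = 6.974 × 10^10 m × 1.5569 = 1.08578 × 10^11 m ≈ 108.6 Gm

Final answer:
(a) rₚ = 30.9 Gm
(b) rₐ = 108.6 Gm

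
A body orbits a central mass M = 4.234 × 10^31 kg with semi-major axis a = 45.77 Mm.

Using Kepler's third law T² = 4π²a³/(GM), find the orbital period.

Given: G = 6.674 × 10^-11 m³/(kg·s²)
M = 4.234 × 10^31 kg
GM = G × M = 6.674 × 10^-11 × 4.234 × 10^31 = 2.82577 × 10^21 m³/s²
a = 45.77 Mm = 4.577 × 10^7 m
a³ = 9.58832 × 10^22 m³
T = 2π √(a³/GM) = 2π √((9.58832 × 10^22) / (2.82577 × 10^21)) = 2π × 5.82509 s
T = 36.6001 s ≈ 36.6 seconds

Final answer: 36.6 seconds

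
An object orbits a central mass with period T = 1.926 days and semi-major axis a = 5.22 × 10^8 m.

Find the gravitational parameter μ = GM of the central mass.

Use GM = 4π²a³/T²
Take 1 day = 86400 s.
T = 1.926 days = 166406 s
a = 5.22 × 10^8 m
a³ = 1.42237 × 10^26 m³
T² = 2.76911 × 10^10 s²
GM = 4π² × (1.42237 × 10^26) / (2.76911 × 10^10) = 2.02783 × 10^17 m³/s²
GM ≈ 2.028 × 10^17 m³/s²

Final answer: GM = 2.028 × 10^17 m³/s²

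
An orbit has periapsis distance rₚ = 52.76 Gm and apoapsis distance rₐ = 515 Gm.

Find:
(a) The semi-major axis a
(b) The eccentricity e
rₚ = 52.76 Gm = 5.276 × 10^10 m
rₐ = 515 Gm = 5.15 × 10^11 m
(a) a = (rₚ + rₐ)/2 = 2.8388 × 10^11 m ≈ 283.9 Gm
(b) e = (rₐ − rₚ)/(rₐ + rₚ) = (4.6224 × 10^11) / (5.6776 × 10^11) = 0.814147

Final answer:
(a) a = 283.9 Gm
(b) e = 0.8141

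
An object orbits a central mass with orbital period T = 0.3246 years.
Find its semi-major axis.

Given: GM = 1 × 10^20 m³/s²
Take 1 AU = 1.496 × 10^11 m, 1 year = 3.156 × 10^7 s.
T = 0.3246 years = 1.02444 × 10^7 s
GM = 1 × 10^20 m³/s²
Kepler's third law: a³ = GM T² / (4π²)
T² = 1.04947 × 10^14 s²
a³ = (1 × 10^20) × (1.04947 × 10^14) / (4π²) = 2.65834 × 10^32 m³
a = (a³)^(1/3) = 6.42989 × 10^10 m ≈ 0.4298 AU

Final answer: 0.4298 AU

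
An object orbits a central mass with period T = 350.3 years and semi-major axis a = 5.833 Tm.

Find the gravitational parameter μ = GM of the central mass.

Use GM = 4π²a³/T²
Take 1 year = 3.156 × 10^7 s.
T = 350.3 years = 1.10555 × 10^10 s
a = 5.833 Tm = 5.833 × 10^12 m
a³ = 1.98461 × 10^38 m³
T² = 1.22223 × 10^20 s²
GM = 4π² × (1.98461 × 10^38) / (1.22223 × 10^20) = 6.41034 × 10^19 m³/s²
GM ≈ 6.41 × 10^19 m³/s²

Final answer: GM = 6.41 × 10^19 m³/s²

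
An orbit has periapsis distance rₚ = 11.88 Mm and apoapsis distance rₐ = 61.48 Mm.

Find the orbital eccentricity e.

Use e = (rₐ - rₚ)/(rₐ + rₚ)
rₚ = 11.88 Mm = 1.188 × 10^7 m
rₐ = 61.48 Mm = 6.148 × 10^7 m
rₐ − rₚ = 4.96 × 10^7 m
rₐ + rₚ = 7.336 × 10^7 m
e = (rₐ − rₚ)/(rₐ + rₚ) = 0.676118

Final answer: e = 0.6761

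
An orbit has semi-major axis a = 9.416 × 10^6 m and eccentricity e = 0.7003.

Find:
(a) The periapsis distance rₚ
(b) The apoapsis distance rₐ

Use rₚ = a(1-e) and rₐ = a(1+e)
a = 9.416 × 10^6 m
e = 0.7003:  1 − e = 0.2997,  1 + e = 1.7003
(a) rₚ = a(1 − e) = 9.416 × 10^6 m × 0.2997 = 2.82198 × 10^6 m ≈ 2.822 × 10^6 m
(b) rₐ = a(1 + e) = 9.416 × 10^6 m × 1.7003 = 1.601 × 10^7 m ≈ 1.601 × 10^7 m

Final answer:
(a) rₚ = 2.822 × 10^6 m
(b) rₐ = 1.601 × 10^7 m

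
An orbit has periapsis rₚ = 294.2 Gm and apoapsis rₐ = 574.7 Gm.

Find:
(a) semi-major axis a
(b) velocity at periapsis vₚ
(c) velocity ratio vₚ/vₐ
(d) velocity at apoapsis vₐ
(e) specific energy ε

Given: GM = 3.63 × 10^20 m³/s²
rₚ = 294.2 Gm = 2.942 × 10^11 m
rₐ = 574.7 Gm = 5.747 × 10^11 m
GM = 3.63 × 10^20 m³/s²
a = (rₚ + rₐ)/2 = 4.3445 × 10^11 m
e = (rₐ − rₚ)/(rₐ + rₚ) = (2.805 × 10^11) / (8.689 × 10^11) = 0.322822
(a) a = 4.3445 × 10^11 m ≈ 434.4 Gm
(b) vₚ² = GM (2/rₚ − 1/a) = 3.63 × 10^20 × (6.7981 × 10^-12 − 2.30176 × 10^-12) = 1.63217 × 10^9 m²/s²;  vₚ = 40400.1 m/s ≈ 40.4 km/s
(c) vₚ/vₐ = rₐ/rₚ (angular momentum) = (5.747 × 10^11) / (2.942 × 10^11) = 1.95343 ≈ 1.953
(d) vₐ² = GM (2/rₐ − 1/a) = 3.63 × 10^20 × (3.48008 × 10^-12 − 2.30176 × 10^-12) = 4.27729 × 10^8 m²/s²;  vₐ = 20681.6 m/s ≈ 20.68 km/s
(e) 2a = 8.689 × 10^11 m;  ε = −GM/(2a) = -4.1777 × 10^8 J/kg ≈ -417.8 MJ/kg

Final answer:
(a) semi-major axis a = 434.4 Gm
(b) velocity at periapsis vₚ = 40.4 km/s
(c) velocity ratio vₚ/vₐ = 1.953
(d) velocity at apoapsis vₐ = 20.68 km/s
(e) specific energy ε = -417.8 MJ/kg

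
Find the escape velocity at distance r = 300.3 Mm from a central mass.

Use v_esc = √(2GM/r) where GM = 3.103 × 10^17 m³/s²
r = 300.3 Mm = 3.003 × 10^8 m
GM = 3.103 × 10^17 m³/s²
2GM/r = 2 × (3.103 × 10^17) / (3.003 × 10^8) = 2.0666 × 10^9 m²/s²
v_esc = √(2GM/r) = 45459.9 m/s ≈ 45.46 km/s

Final answer: 45.46 km/s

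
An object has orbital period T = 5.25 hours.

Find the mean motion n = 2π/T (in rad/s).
T = 5.25 hours = 18900 s
n = 2π / 18900 s = 0.000332444 rad/s ≈ 0.0003324 rad/s

Final answer: n = 0.0003324 rad/s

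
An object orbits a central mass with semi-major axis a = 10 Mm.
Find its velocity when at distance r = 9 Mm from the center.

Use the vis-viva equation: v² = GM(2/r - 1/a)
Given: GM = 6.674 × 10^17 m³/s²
a = 10 Mm = 1 × 10^7 m
r = 9 Mm = 9 × 10^6 m
GM = 6.674 × 10^17 m³/s²
2/r − 1/a = 2.22222 × 10^-7 − 1 × 10^-7 = 1.22222 × 10^-7 m⁻¹
v² = GM (2/r − 1/a) = 8.15711 × 10^10 m²/s²
v = 285607 m/s ≈ 285.6 km/s

Final answer: 285.6 km/s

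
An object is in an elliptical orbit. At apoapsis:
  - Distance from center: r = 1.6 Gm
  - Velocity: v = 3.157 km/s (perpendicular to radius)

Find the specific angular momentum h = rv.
r = 1.6 Gm = 1.6 × 10^9 m
v = 3.157 km/s = 3157 m/s
h = rv = 1.6 × 10^9 × 3157 = 5.0512 × 10^12 m²/s ≈ 5.051 × 10^12 m²/s

Final answer: h = 5.051 × 10^12 m²/s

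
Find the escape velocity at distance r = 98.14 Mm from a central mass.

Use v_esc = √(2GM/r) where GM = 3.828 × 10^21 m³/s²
r = 98.14 Mm = 9.814 × 10^7 m
GM = 3.828 × 10^21 m³/s²
2GM/r = 2 × (3.828 × 10^21) / (9.814 × 10^7) = 7.8011 × 10^13 m²/s²
v_esc = √(2GM/r) = 8.83238 × 10^6 m/s ≈ 8832 km/s

Final answer: 8832 km/s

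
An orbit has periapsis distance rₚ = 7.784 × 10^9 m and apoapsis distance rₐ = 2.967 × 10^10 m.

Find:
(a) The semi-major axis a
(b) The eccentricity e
rₚ = 7.784 × 10^9 m
rₐ = 2.967 × 10^10 m
(a) a = (rₚ + rₐ)/2 = 1.8727 × 10^10 m ≈ 1.873 × 10^10 m
(b) e = (rₐ − rₚ)/(rₐ + rₚ) = (2.1886 × 10^10) / (3.7454 × 10^10) = 0.584343

Final answer:
(a) a = 1.873 × 10^10 m
(b) e = 0.5843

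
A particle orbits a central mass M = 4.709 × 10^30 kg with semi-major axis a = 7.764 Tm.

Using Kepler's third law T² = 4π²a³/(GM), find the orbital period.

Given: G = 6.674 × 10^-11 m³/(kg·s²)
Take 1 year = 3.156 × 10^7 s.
M = 4.709 × 10^30 kg
GM = G × M = 6.674 × 10^-11 × 4.709 × 10^30 = 3.14279 × 10^20 m³/s²
a = 7.764 Tm = 7.764 × 10^12 m
a³ = 4.68012 × 10^38 m³
T = 2π √(a³/GM) = 2π √((4.68012 × 10^38) / (3.14279 × 10^20)) = 2π × 1.22031 × 10^9 s
T = 7.66745 × 10^9 s ≈ 242.9 years

Final answer: 242.9 years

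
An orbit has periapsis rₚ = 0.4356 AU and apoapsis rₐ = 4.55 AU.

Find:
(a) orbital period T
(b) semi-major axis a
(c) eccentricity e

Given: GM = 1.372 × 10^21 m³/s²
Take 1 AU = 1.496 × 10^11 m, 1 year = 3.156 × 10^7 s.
rₚ = 0.4356 AU = 6.51658 × 10^10 m
rₐ = 4.55 AU = 6.8068 × 10^11 m
GM = 1.372 × 10^21 m³/s²
a = (rₚ + rₐ)/2 = 3.72923 × 10^11 m
e = (rₐ − rₚ)/(rₐ + rₚ) = (6.15514 × 10^11) / (7.45846 × 10^11) = 0.825257
(a) a³ = 5.18629 × 10^34 m³;  T = 2π √(a³/GM) = 2π × 6.14825 × 10^6 s = 3.86306 × 10^7 s ≈ 1.224 years
(b) a = 3.72923 × 10^11 m ≈ 2.493 AU
(c) e = 0.825257 ≈ 0.8253

Final answer:
(a) orbital period T = 1.224 years
(b) semi-major axis a = 2.493 AU
(c) eccentricity e = 0.8253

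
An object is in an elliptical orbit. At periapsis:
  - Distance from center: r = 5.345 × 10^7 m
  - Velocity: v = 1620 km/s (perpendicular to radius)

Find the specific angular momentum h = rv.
r = 5.345 × 10^7 m
v = 1620 km/s = 1.62 × 10^6 m/s
h = rv = 5.345 × 10^7 × 1.62 × 10^6 = 8.6589 × 10^13 m²/s ≈ 8.659 × 10^13 m²/s

Final answer: h = 8.659 × 10^13 m²/s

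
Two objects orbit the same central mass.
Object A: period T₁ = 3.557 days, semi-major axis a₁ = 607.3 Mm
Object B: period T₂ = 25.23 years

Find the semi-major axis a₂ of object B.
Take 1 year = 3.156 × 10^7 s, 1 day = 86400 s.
T₁ = 3.557 days = 307325 s
T₂ = 25.23 years = 7.96259 × 10^8 s
a₁ = 607.3 Mm = 6.073 × 10^8 m
Kepler's third law: (T₂/T₁)² = (a₂/a₁)³  ⇒  a₂ = a₁ (T₂/T₁)^(2/3)
T₂/T₁ = 2590.94
(T₂/T₁)^(2/3) = 188.642
a₂ = 6.073 × 10^8 m × 188.642 = 1.14562 × 10^11 m ≈ 114.6 Gm

Final answer: a₂ = 114.6 Gm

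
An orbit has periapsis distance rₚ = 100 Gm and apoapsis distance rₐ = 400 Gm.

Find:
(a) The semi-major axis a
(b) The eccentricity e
rₚ = 100 Gm = 1 × 10^11 m
rₐ = 400 Gm = 4 × 10^11 m
(a) a = (rₚ + rₐ)/2 = 2.5 × 10^11 m ≈ 250 Gm
(b) e = (rₐ − rₚ)/(rₐ + rₚ) = (3 × 10^11) / (5 × 10^11) = 0.6

Final answer:
(a) a = 250 Gm
(b) e = 0.6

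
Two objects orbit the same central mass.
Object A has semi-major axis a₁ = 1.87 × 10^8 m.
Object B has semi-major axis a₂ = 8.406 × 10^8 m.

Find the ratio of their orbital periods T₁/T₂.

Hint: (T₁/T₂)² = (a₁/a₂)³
a₁ = 1.87 × 10^8 m
a₂ = 8.406 × 10^8 m
a₁/a₂ = 0.22246
T₁/T₂ = (a₁/a₂)^(3/2) = (0.22246)^1.5 = 0.104925

Final answer: T₁/T₂ = 0.1049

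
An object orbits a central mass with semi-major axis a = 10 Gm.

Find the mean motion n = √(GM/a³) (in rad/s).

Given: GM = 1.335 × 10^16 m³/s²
a = 10 Gm = 1 × 10^10 m
GM = 1.335 × 10^16 m³/s²
a³ = 1 × 10^30 m³
GM/a³ = (1.335 × 10^16) / (1 × 10^30) = 1.335 × 10^-14 s⁻²
n = √(GM/a³) = 1.15542 × 10^-7 rad/s ≈ 1.155 × 10^-7 rad/s

Final answer: n = 1.155 × 10^-7 rad/s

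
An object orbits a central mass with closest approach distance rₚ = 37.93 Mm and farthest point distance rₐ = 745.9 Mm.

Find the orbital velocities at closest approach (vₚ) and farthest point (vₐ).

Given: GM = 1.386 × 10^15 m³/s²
rₚ = 37.93 Mm = 3.793 × 10^7 m
rₐ = 745.9 Mm = 7.459 × 10^8 m
GM = 1.386 × 10^15 m³/s²
a = (rₚ + rₐ)/2 = 3.91915 × 10^8 m
Vis-viva: v² = GM (2/r − 1/a)
vₚ² = 1.386 × 10^15 × (5.27287 × 10^-8 − 2.55157 × 10^-9) = 6.95455 × 10^7 m²/s²
vₚ = 8339.4 m/s ≈ 8.339 km/s
vₐ² = 1.386 × 10^15 × (2.68132 × 10^-9 − 2.55157 × 10^-9) = 179835 m²/s²
vₐ = 424.069 m/s ≈ 424.1 m/s

Final answer: vₚ = 8.339 km/s, vₐ = 424.1 m/s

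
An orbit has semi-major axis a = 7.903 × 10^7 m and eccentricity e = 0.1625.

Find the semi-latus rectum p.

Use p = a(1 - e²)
a = 7.903 × 10^7 m
e = 0.1625,  e² = 0.0264063,  1 − e² = 0.973594
p = a(1 − e²) = 7.903 × 10^7 m × 0.973594 = 7.69431 × 10^7 m ≈ 7.694 × 10^7 m

Final answer: p = 7.694 × 10^7 m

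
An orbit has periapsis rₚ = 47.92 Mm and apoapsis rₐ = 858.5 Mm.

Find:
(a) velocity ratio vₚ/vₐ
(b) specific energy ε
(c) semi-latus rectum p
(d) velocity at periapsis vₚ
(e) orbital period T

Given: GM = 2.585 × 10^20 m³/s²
rₚ = 47.92 Mm = 4.792 × 10^7 m
rₐ = 858.5 Mm = 8.585 × 10^8 m
GM = 2.585 × 10^20 m³/s²
a = (rₚ + rₐ)/2 = 4.5321 × 10^8 m
e = (rₐ − rₚ)/(rₐ + rₚ) = (8.1058 × 10^8) / (9.0642 × 10^8) = 0.894265
(a) vₚ/vₐ = rₐ/rₚ (angular momentum) = (8.585 × 10^8) / (4.792 × 10^7) = 17.9153 ≈ 17.92
(b) 2a = 9.0642 × 10^8 m;  ε = −GM/(2a) = -2.85188 × 10^11 J/kg ≈ -285.2 GJ/kg
(c) 1 − e² = 0.200289;  p = a(1 − e²) = 4.5321 × 10^8 × 0.200289 = 9.07732 × 10^7 m ≈ 90.77 Mm
(d) vₚ² = GM (2/rₚ − 1/a) = 2.585 × 10^20 × (4.17362 × 10^-8 − 2.20648 × 10^-9) = 1.02184 × 10^13 m²/s²;  vₚ = 3.19663 × 10^6 m/s ≈ 3197 km/s
(e) a³ = 9.3089 × 10^25 m³;  T = 2π √(a³/GM) = 2π × 600.094 s = 3770.5 s ≈ 1.047 hours

Final answer:
(a) velocity ratio vₚ/vₐ = 17.92
(b) specific energy ε = -285.2 GJ/kg
(c) semi-latus rectum p = 90.77 Mm
(d) velocity at periapsis vₚ = 3197 km/s
(e) orbital period T = 1.047 hours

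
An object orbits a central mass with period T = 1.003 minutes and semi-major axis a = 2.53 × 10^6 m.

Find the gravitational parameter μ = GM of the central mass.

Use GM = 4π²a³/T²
T = 1.003 minutes = 60.18 s
a = 2.53 × 10^6 m
a³ = 1.61943 × 10^19 m³
T² = 3621.63 s²
GM = 4π² × (1.61943 × 10^19) / 3621.63 = 1.76529 × 10^17 m³/s²
GM ≈ 1.765 × 10^17 m³/s²

Final answer: GM = 1.765 × 10^17 m³/s²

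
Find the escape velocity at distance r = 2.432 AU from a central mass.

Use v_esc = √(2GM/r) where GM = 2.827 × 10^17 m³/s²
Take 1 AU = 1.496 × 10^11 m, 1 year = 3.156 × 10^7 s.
r = 2.432 AU = 3.63827 × 10^11 m
GM = 2.827 × 10^17 m³/s²
2GM/r = 2 × (2.827 × 10^17) / (3.63827 × 10^11) = 1.55403 × 10^6 m²/s²
v_esc = √(2GM/r) = 1246.61 m/s ≈ 0.263 AU/year

Final answer: 0.263 AU/year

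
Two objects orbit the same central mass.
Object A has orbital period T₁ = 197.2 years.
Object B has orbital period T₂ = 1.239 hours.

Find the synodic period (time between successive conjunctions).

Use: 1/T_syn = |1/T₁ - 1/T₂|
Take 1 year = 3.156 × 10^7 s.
T₁ = 197.2 years = 6.22363 × 10^9 s
T₂ = 1.239 hours = 4460.4 s
1/T₁ = 1.60678 × 10^-10 s⁻¹
1/T₂ = 0.000224195 s⁻¹
|1/T₁ − 1/T₂| = 0.000224195 s⁻¹
T_syn = 1 / |1/T₁ − 1/T₂| = 4460.4 s ≈ 1.239 hours

Final answer: T_syn = 1.239 hours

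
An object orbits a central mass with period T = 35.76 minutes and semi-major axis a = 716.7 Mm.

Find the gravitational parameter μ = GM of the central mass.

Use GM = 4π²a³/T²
T = 35.76 minutes = 2145.6 s
a = 716.7 Mm = 7.167 × 10^8 m
a³ = 3.68139 × 10^26 m³
T² = 4.6036 × 10^6 s²
GM = 4π² × (3.68139 × 10^26) / (4.6036 × 10^6) = 3.157 × 10^21 m³/s²
GM ≈ 3.157 × 10^21 m³/s²

Final answer: GM = 3.157 × 10^21 m³/s²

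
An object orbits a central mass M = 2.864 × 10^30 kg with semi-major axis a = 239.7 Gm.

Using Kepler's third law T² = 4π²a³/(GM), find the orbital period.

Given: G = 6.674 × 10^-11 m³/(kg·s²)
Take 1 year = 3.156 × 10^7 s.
M = 2.864 × 10^30 kg
GM = G × M = 6.674 × 10^-11 × 2.864 × 10^30 = 1.91143 × 10^20 m³/s²
a = 239.7 Gm = 2.397 × 10^11 m
a³ = 1.37722 × 10^34 m³
T = 2π √(a³/GM) = 2π √((1.37722 × 10^34) / (1.91143 × 10^20)) = 2π × 8.48833 × 10^6 s
T = 5.33338 × 10^7 s ≈ 1.69 years

Final answer: 1.69 years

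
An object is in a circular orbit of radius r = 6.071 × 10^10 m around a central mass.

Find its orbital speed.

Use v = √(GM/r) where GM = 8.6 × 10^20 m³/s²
r = 6.071 × 10^10 m
GM = 8.6 × 10^20 m³/s²
GM/r = (8.6 × 10^20) / (6.071 × 10^10) = 1.41657 × 10^10 m²/s²
v = √(GM/r) = 119020 m/s ≈ 119 km/s

Final answer: 119 km/s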